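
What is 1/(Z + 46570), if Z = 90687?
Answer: 1/137257 ≈ 7.2856e-6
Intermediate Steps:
1/(Z + 46570) = 1/(90687 + 46570) = 1/137257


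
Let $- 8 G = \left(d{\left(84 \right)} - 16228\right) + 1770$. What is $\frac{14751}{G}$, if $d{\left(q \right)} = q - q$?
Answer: $\frac{59004}{7229} \approx 8.1621$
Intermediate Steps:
$d{\left(q \right)} = 0$
$G = \frac{7229}{4}$ ($G = - \frac{\left(0 - 16228\right) + 1770}{8} = - \frac{-16228 + 1770}{8} = \left(- \frac{1}{8}\right) \left(-14458\right) = \frac{7229}{4} \approx 1807.3$)
$\frac{14751}{G} = \frac{14751}{\frac{7229}{4}} = 14751 \cdot \frac{4}{7229} = \frac{59004}{7229}$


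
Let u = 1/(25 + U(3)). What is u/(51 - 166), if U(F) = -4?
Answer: -1/2415 ≈ -0.00041408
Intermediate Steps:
u = 1/21 (u = 1/(25 - 4) = 1/21 ≈ 0.047619)
u/(51 - 166) = 1/(21*(51 - 166)) = (1/21)/(-115) = (1/21)*(-1/115) = -1/2415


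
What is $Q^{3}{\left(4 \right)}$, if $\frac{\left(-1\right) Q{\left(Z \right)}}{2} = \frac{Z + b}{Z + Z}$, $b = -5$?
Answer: $\frac{1}{64} \approx 0.015625$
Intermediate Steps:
$Q{\left(Z \right)} = - \frac{-5 + Z}{Z}$ ($Q{\left(Z \right)} = - 2 \frac{Z - 5}{Z + Z} = - 2 \frac{-5 + Z}{2 Z} = - \frac{-5 + Z}{Z}$)
$Q^{3}{\left(4 \right)} = \left(\frac{5 - 4}{4}\right)^{3} = \left(\frac{1}{4} \cdot 1\right)^{3} = \left(\frac{1}{4}\right)^{3} = \frac{1}{64}$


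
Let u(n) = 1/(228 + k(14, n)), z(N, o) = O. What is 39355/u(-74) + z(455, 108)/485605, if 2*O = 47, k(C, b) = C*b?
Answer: -30883351396353/971210 ≈ -3.1799e+7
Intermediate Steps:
O = 47/2 (O = (1/2)*47 = 47/2 ≈ 23.500)
z(N, o) = 47/2
u(n) = 1/(228 + 14*n)
39355/u(-74) + z(455, 108)/485605 = 39355/((1/(2*(114 + 7*(-74))))) + (47/2)/485605 = 39355/((1/(2*(114 - 518)))) + (47/2)*(1/485605) = 39355/(((1/2)/(-404))) + 47/971210 = 39355/(((1/2)*(-1/404))) + 47/971210 = 39355/(-1/808) + 47/971210 = 39355*(-808) + 47/971210 = -31798840 + 47/971210 = -30883351396353/971210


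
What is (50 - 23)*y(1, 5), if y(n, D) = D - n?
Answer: 108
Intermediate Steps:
(50 - 23)*y(1, 5) = (50 - 23)*(5 - 1*1) = 27*(5 - 1) = 27*4 = 108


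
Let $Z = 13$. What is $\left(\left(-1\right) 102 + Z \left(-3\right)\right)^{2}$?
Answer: $19881$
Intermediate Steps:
$\left(\left(-1\right) 102 + Z \left(-3\right)\right)^{2} = \left(\left(-1\right) 102 + 13 \left(-3\right)\right)^{2} = \left(-102 - 39\right)^{2} = \left(-141\right)^{2} = 19881$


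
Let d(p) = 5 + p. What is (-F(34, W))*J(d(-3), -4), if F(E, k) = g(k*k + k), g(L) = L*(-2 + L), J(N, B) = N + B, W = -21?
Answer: 351120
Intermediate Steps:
J(N, B) = B + N
F(E, k) = (k + k²)*(-2 + k + k²) (F(E, k) = (k*k + k)*(-2 + (k*k + k)) = (k² + k)*(-2 + (k² + k)) = (k + k²)*(-2 + (k + k²)) = (k + k²)*(-2 + k + k²))
(-F(34, W))*J(d(-3), -4) = (-(-21)*(1 - 21)*(-2 - 21*(1 - 21)))*(-4 + (5 - 3)) = (-(-21)*(-20)*(-2 - 21*(-20)))*(-4 + 2) = -(-21)*(-20)*(-2 + 420)*(-2) = -(-21)*(-20)*418*(-2) = -1*175560*(-2) = -175560*(-2) = 351120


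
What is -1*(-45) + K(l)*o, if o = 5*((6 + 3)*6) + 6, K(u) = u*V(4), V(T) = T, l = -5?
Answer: -5475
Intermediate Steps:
K(u) = 4*u (K(u) = u*4 = 4*u)
o = 276 (o = 5*(9*6) + 6 = 5*54 + 6 = 270 + 6 = 276)
-1*(-45) + K(l)*o = -1*(-45) + (4*(-5))*276 = 45 - 20*276 = 45 - 5520 = -5475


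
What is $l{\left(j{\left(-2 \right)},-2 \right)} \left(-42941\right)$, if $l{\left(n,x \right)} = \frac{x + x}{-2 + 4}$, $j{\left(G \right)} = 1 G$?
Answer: $85882$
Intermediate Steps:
$j{\left(G \right)} = G$
$l{\left(n,x \right)} = x$ ($l{\left(n,x \right)} = \frac{2 x}{2} = 2 x \frac{1}{2} = x$)
$l{\left(j{\left(-2 \right)},-2 \right)} \left(-42941\right) = \left(-2\right) \left(-42941\right) = 85882$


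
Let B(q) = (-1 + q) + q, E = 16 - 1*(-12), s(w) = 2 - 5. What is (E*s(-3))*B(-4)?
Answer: 756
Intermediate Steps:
s(w) = -3
E = 28 (E = 16 + 12 = 28)
B(q) = -1 + 2*q
(E*s(-3))*B(-4) = (28*(-3))*(-1 + 2*(-4)) = -84*(-1 - 8) = -84*(-9) = 756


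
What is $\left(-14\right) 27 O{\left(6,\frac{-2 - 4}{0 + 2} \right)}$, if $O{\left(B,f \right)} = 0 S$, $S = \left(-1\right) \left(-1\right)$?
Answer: $0$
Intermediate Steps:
$S = 1$
$O{\left(B,f \right)} = 0$ ($O{\left(B,f \right)} = 0 \cdot 1 = 0$)
$\left(-14\right) 27 O{\left(6,\frac{-2 - 4}{0 + 2} \right)} = \left(-14\right) 27 \cdot 0 = \left(-378\right) 0 = 0$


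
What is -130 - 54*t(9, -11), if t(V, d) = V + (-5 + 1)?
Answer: -400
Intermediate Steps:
t(V, d) = -4 + V (t(V, d) = V - 4 = -4 + V)
-130 - 54*t(9, -11) = -130 - 54*(-4 + 9) = -130 - 54*5 = -130 - 270 = -400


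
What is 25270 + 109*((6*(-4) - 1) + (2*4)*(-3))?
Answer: 19929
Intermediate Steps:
25270 + 109*((6*(-4) - 1) + (2*4)*(-3)) = 25270 + 109*((-24 - 1) + 8*(-3)) = 25270 + 109*(-25 - 24) = 25270 + 109*(-49) = 25270 - 5341 = 19929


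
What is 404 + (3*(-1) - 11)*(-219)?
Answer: 3470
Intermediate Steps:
404 + (3*(-1) - 11)*(-219) = 404 + (-3 - 11)*(-219) = 404 - 14*(-219) = 404 + 3066 = 3470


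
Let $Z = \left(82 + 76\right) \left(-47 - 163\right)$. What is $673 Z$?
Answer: $-22330140$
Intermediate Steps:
$Z = -33180$ ($Z = 158 \left(-210\right) = -33180$)
$673 Z = 673 \left(-33180\right) = -22330140$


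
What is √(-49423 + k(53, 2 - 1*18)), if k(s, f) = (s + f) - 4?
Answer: I*√49390 ≈ 222.24*I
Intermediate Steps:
k(s, f) = -4 + f + s (k(s, f) = (f + s) - 4 = -4 + f + s)
√(-49423 + k(53, 2 - 1*18)) = √(-49423 + (-4 + (2 - 1*18) + 53)) = √(-49423 + (-4 + (2 - 18) + 53)) = √(-49423 + (-4 - 16 + 53)) = √(-49423 + 33) = √(-49390) = I*√49390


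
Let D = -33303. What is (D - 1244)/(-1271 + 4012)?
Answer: -34547/2741 ≈ -12.604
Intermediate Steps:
(D - 1244)/(-1271 + 4012) = (-33303 - 1244)/(-1271 + 4012) = -34547/2741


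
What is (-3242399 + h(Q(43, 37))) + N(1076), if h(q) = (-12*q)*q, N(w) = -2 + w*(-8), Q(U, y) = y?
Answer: -3267437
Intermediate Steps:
N(w) = -2 - 8*w
h(q) = -12*q²
(-3242399 + h(Q(43, 37))) + N(1076) = (-3242399 - 12*37²) + (-2 - 8*1076) = (-3242399 - 12*1369) + (-2 - 8608) = (-3242399 - 16428) - 8610 = -3258827 - 8610 = -3267437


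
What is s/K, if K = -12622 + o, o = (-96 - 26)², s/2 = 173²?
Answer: 29929/1131 ≈ 26.462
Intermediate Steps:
s = 59858 (s = 2*173² = 2*29929 = 59858)
o = 14884 (o = (-122)² = 14884)
K = 2262 (K = -12622 + 14884 = 2262)
s/K = 59858/2262 = 59858*(1/2262) = 29929/1131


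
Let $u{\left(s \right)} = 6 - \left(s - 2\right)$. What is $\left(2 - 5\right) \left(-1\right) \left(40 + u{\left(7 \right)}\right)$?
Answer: $123$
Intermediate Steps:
$u{\left(s \right)} = 8 - s$ ($u{\left(s \right)} = 6 - \left(s - 2\right) = 6 - \left(-2 + s\right) = 8 - s$)
$\left(2 - 5\right) \left(-1\right) \left(40 + u{\left(7 \right)}\right) = \left(2 - 5\right) \left(-1\right) \left(40 + \left(8 - 7\right)\right) = \left(-3\right) \left(-1\right) \left(40 + \left(8 - 7\right)\right) = 3 \left(40 + 1\right) = 3 \cdot 41 = 123$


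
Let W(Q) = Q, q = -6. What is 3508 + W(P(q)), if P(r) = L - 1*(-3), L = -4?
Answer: 3507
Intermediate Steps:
P(r) = -1 (P(r) = -4 - 1*(-3) = -4 + 3 = -1)
3508 + W(P(q)) = 3508 - 1 = 3507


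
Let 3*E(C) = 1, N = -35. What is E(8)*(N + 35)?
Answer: 0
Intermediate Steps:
E(C) = ⅓ (E(C) = (⅓)*1 = ⅓)
E(8)*(N + 35) = (-35 + 35)/3 = (⅓)*0 = 0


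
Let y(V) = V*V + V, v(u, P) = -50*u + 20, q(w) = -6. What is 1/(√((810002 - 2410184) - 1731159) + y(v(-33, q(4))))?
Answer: 930190/2595761418747 - I*√370149/2595761418747 ≈ 3.5835e-7 - 2.3438e-10*I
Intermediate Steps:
v(u, P) = 20 - 50*u
y(V) = V + V² (y(V) = V² + V = V + V²)
1/(√((810002 - 2410184) - 1731159) + y(v(-33, q(4)))) = 1/(√((810002 - 2410184) - 1731159) + (20 - 50*(-33))*(1 + (20 - 50*(-33)))) = 1/(√(-1600182 - 1731159) + (20 + 1650)*(1 + (20 + 1650))) = 1/(√(-3331341) + 1670*(1 + 1670)) = 1/(3*I*√370149 + 1670*1671) = 1/(3*I*√370149 + 2790570) = 1/(2790570 + 3*I*√370149)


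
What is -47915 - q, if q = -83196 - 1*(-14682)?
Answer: 20599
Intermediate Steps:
q = -68514 (q = -83196 + 14682 = -68514)
-47915 - q = -47915 - 1*(-68514) = -47915 + 68514 = 20599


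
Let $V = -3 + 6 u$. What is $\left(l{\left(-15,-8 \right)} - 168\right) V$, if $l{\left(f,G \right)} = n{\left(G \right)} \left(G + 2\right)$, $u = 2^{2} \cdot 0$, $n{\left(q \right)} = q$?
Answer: $360$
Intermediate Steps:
$u = 0$ ($u = 4 \cdot 0 = 0$)
$l{\left(f,G \right)} = G \left(2 + G\right)$ ($l{\left(f,G \right)} = G \left(G + 2\right) = G \left(2 + G\right)$)
$V = -3$ ($V = -3 + 6 \cdot 0 = -3 + 0 = -3$)
$\left(l{\left(-15,-8 \right)} - 168\right) V = \left(- 8 \left(2 - 8\right) - 168\right) \left(-3\right) = \left(\left(-8\right) \left(-6\right) - 168\right) \left(-3\right) = \left(48 - 168\right) \left(-3\right) = \left(-120\right) \left(-3\right) = 360$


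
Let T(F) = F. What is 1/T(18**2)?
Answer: 1/324 ≈ 0.0030864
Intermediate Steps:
1/T(18**2) = 1/(18**2) = 1/324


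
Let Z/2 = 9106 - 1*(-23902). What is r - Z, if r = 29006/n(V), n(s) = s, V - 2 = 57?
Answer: -3865938/59 ≈ -65524.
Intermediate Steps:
V = 59 (V = 2 + 57 = 59)
r = 29006/59 ≈ 491.63
Z = 66016 (Z = 2*(9106 - 1*(-23902)) = 2*(9106 + 23902) = 2*33008 = 66016)
r - Z = 29006/59 - 1*66016 = 29006/59 - 66016 = -3865938/59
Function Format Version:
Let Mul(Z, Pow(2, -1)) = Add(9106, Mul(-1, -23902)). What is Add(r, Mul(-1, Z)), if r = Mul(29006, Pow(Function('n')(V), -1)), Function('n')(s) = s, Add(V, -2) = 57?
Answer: Rational(-3865938, 59) ≈ -65524.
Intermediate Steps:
V = 59 (V = Add(2, 57) = 59)
r = Rational(29006, 59) (r = Mul(29006, Pow(59, -1)) = Mul(29006, Rational(1, 59)) = Rational(29006, 59) ≈ 491.63)
Z = 66016 (Z = Mul(2, Add(9106, Mul(-1, -23902))) = Mul(2, Add(9106, 23902)) = Mul(2, 33008) = 66016)
Add(r, Mul(-1, Z)) = Add(Rational(29006, 59), Mul(-1, 66016)) = Add(Rational(29006, 59), -66016) = Rational(-3865938, 59)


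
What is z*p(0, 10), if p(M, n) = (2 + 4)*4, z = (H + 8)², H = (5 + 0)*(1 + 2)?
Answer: 12696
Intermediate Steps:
H = 15 (H = 5*3 = 15)
z = 529 (z = (15 + 8)² = 23² = 529)
p(M, n) = 24 (p(M, n) = 6*4 = 24)
z*p(0, 10) = 529*24 = 12696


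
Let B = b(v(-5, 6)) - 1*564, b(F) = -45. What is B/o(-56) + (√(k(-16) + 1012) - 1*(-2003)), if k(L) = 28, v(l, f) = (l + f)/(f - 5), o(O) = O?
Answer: 16111/8 + 4*√65 ≈ 2046.1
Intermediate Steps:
v(l, f) = (f + l)/(-5 + f)
B = -609 (B = -45 - 1*564 = -45 - 564 = -609)
B/o(-56) + (√(k(-16) + 1012) - 1*(-2003)) = -609/(-56) + (√(28 + 1012) - 1*(-2003)) = -609*(-1/56) + (√1040 + 2003) = 87/8 + (4*√65 + 2003) = 87/8 + (2003 + 4*√65) = 16111/8 + 4*√65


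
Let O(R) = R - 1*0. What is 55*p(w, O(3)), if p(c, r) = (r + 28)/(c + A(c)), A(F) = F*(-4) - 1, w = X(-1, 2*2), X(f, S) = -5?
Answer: 1705/14 ≈ 121.79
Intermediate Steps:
w = -5
A(F) = -1 - 4*F (A(F) = -4*F - 1 = -1 - 4*F)
O(R) = R (O(R) = R + 0 = R)
p(c, r) = (28 + r)/(-1 - 3*c) (p(c, r) = (r + 28)/(c + (-1 - 4*c)) = (28 + r)/(-1 - 3*c))
55*p(w, O(3)) = 55*((-28 - 1*3)/(1 + 3*(-5))) = 55*((-28 - 3)/(1 - 15)) = 55*(-31/(-14)) = 55*(-1/14*(-31)) = 55*(31/14) = 1705/14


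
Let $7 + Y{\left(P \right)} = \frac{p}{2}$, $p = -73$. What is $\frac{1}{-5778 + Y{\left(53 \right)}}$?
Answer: $- \frac{2}{11643} \approx -0.00017178$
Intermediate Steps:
$Y{\left(P \right)} = - \frac{87}{2}$ ($Y{\left(P \right)} = -7 - \frac{73}{2} = - \frac{87}{2}$)
$\frac{1}{-5778 + Y{\left(53 \right)}} = \frac{1}{-5778 - \frac{87}{2}} = \frac{1}{- \frac{11643}{2}} = - \frac{2}{11643}$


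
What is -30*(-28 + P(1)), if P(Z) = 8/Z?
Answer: 600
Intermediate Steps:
-30*(-28 + P(1)) = -30*(-28 + 8/1) = -30*(-28 + 8*1) = -30*(-28 + 8) = -30*(-20) = 600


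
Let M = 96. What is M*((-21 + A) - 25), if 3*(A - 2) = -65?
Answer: -6304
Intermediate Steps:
A = -59/3 (A = 2 + (⅓)*(-65) = 2 - 65/3 = -59/3 ≈ -19.667)
M*((-21 + A) - 25) = 96*((-21 - 59/3) - 25) = 96*(-122/3 - 25) = 96*(-197/3) = -6304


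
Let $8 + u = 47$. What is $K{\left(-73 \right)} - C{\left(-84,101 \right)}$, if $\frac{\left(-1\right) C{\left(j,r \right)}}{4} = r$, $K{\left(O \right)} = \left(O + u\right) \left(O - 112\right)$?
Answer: $6694$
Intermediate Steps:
$u = 39$ ($u = -8 + 47 = 39$)
$K{\left(O \right)} = \left(-112 + O\right) \left(39 + O\right)$ ($K{\left(O \right)} = \left(O + 39\right) \left(O - 112\right) = \left(39 + O\right) \left(-112 + O\right) = \left(-112 + O\right) \left(39 + O\right)$)
$C{\left(j,r \right)} = - 4 r$
$K{\left(-73 \right)} - C{\left(-84,101 \right)} = \left(-4368 + \left(-73\right)^{2} - -5329\right) - \left(-4\right) 101 = \left(-4368 + 5329 + 5329\right) - -404 = 6290 + 404 = 6694$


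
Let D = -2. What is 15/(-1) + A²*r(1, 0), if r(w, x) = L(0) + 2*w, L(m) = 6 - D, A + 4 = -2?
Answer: 345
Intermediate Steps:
A = -6 (A = -4 - 2 = -6)
L(m) = 8 (L(m) = 6 - 1*(-2) = 6 + 2 = 8)
r(w, x) = 8 + 2*w
15/(-1) + A²*r(1, 0) = 15/(-1) + (-6)²*(8 + 2*1) = 15*(-1) + 36*(8 + 2) = -15 + 36*10 = -15 + 360 = 345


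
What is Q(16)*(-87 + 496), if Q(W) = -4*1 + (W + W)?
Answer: 11452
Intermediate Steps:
Q(W) = -4 + 2*W
Q(16)*(-87 + 496) = (-4 + 2*16)*(-87 + 496) = (-4 + 32)*409 = 28*409 = 11452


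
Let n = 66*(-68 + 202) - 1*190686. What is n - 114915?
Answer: -296757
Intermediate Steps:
n = -181842 (n = 66*134 - 190686 = 8844 - 190686 = -181842)
n - 114915 = -181842 - 114915 = -296757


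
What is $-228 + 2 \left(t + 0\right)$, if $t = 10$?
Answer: $-208$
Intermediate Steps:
$-228 + 2 \left(t + 0\right) = -228 + 2 \left(10 + 0\right) = -228 + 2 \cdot 10 = -228 + 20 = -208$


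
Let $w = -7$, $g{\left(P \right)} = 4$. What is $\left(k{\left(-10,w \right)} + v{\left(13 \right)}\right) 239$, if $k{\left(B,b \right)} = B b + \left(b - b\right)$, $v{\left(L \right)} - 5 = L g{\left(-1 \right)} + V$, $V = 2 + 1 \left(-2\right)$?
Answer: $30353$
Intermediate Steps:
$V = 0$ ($V = 2 - 2 = 0$)
$v{\left(L \right)} = 5 + 4 L$ ($v{\left(L \right)} = 5 + \left(L 4 + 0\right) = 5 + \left(4 L + 0\right) = 5 + 4 L$)
$k{\left(B,b \right)} = B b$ ($k{\left(B,b \right)} = B b + 0 = B b$)
$\left(k{\left(-10,w \right)} + v{\left(13 \right)}\right) 239 = \left(\left(-10\right) \left(-7\right) + \left(5 + 4 \cdot 13\right)\right) 239 = \left(70 + \left(5 + 52\right)\right) 239 = \left(70 + 57\right) 239 = 127 \cdot 239 = 30353$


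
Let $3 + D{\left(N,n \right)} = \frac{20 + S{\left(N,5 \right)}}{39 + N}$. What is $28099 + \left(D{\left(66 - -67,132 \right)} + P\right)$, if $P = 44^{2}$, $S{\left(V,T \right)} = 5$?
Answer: $\frac{5165529}{172} \approx 30032.0$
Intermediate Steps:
$P = 1936$
$D{\left(N,n \right)} = -3 + \frac{25}{39 + N}$ ($D{\left(N,n \right)} = -3 + \frac{20 + 5}{39 + N} = -3 + \frac{25}{39 + N}$)
$28099 + \left(D{\left(66 - -67,132 \right)} + P\right) = 28099 + \left(\frac{-92 - 3 \left(66 - -67\right)}{39 + \left(66 - -67\right)} + 1936\right) = 28099 + \left(\frac{-92 - 3 \left(66 + 67\right)}{39 + \left(66 + 67\right)} + 1936\right) = 28099 + \left(\frac{-92 - 399}{39 + 133} + 1936\right) = 28099 + \left(\frac{-92 - 399}{172} + 1936\right) = 28099 + \left(\frac{1}{172} \left(-491\right) + 1936\right) = 28099 + \left(- \frac{491}{172} + 1936\right) = 28099 + \frac{332501}{172} = \frac{5165529}{172}$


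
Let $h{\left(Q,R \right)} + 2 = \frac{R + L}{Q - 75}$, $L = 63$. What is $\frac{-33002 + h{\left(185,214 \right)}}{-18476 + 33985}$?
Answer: $- \frac{3630163}{1705990} \approx -2.1279$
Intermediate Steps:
$h{\left(Q,R \right)} = -2 + \frac{63 + R}{-75 + Q}$ ($h{\left(Q,R \right)} = -2 + \frac{R + 63}{Q - 75} = -2 + \frac{63 + R}{-75 + Q}$)
$\frac{-33002 + h{\left(185,214 \right)}}{-18476 + 33985} = \frac{-33002 + \frac{213 + 214 - 370}{-75 + 185}}{-18476 + 33985} = \frac{-33002 + \frac{213 + 214 - 370}{110}}{15509} = \left(-33002 + \frac{1}{110} \cdot 57\right) \frac{1}{15509} = \left(-33002 + \frac{57}{110}\right) \frac{1}{15509} = \left(- \frac{3630163}{110}\right) \frac{1}{15509} = - \frac{3630163}{1705990}$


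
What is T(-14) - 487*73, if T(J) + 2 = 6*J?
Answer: -35637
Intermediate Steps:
T(J) = -2 + 6*J
T(-14) - 487*73 = (-2 + 6*(-14)) - 487*73 = (-2 - 84) - 35551 = -86 - 35551 = -35637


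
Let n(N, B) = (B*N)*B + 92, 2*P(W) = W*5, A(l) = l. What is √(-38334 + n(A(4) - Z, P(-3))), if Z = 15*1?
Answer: I*√155443/2 ≈ 197.13*I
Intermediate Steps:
Z = 15
P(W) = 5*W/2 (P(W) = (W*5)/2 = (5*W)/2 = 5*W/2)
n(N, B) = 92 + N*B² (n(N, B) = N*B² + 92 = 92 + N*B²)
√(-38334 + n(A(4) - Z, P(-3))) = √(-38334 + (92 + (4 - 1*15)*((5/2)*(-3))²)) = √(-38334 + (92 + (4 - 15)*(-15/2)²)) = √(-38334 + (92 - 11*225/4)) = √(-38334 + (92 - 2475/4)) = √(-38334 - 2107/4) = √(-155443/4) = I*√155443/2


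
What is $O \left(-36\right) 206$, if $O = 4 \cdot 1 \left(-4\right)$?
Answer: $118656$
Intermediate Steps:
$O = -16$ ($O = 4 \left(-4\right) = -16$)
$O \left(-36\right) 206 = \left(-16\right) \left(-36\right) 206 = 576 \cdot 206 = 118656$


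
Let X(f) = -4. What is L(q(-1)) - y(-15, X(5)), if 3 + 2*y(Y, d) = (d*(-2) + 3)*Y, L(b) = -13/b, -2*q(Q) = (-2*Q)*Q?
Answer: 71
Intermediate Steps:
q(Q) = Q**2 (q(Q) = -(-2*Q)*Q/2 = -(-1)*Q**2 = Q**2)
y(Y, d) = -3/2 + Y*(3 - 2*d)/2 (y(Y, d) = -3/2 + ((d*(-2) + 3)*Y)/2 = -3/2 + ((-2*d + 3)*Y)/2 = -3/2 + ((3 - 2*d)*Y)/2 = -3/2 + (Y*(3 - 2*d))/2 = -3/2 + Y*(3 - 2*d)/2)
L(q(-1)) - y(-15, X(5)) = -13/((-1)**2) - (-3/2 + (3/2)*(-15) - 1*(-15)*(-4)) = -13/1 - (-3/2 - 45/2 - 60) = -13*1 - 1*(-84) = -13 + 84 = 71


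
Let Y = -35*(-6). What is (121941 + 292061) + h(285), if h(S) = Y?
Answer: 414212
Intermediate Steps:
Y = 210
h(S) = 210
(121941 + 292061) + h(285) = (121941 + 292061) + 210 = 414002 + 210 = 414212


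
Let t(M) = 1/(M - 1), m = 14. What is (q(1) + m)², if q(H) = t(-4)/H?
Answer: 4761/25 ≈ 190.44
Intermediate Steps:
t(M) = 1/(-1 + M)
q(H) = -1/(5*H) (q(H) = 1/((-1 - 4)*H) = 1/((-5)*H) = -1/(5*H))
(q(1) + m)² = (-⅕/1 + 14)² = (-⅕*1 + 14)² = (-⅕ + 14)² = (69/5)² = 4761/25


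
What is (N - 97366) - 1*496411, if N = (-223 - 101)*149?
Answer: -642053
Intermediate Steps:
N = -48276 (N = -324*149 = -48276)
(N - 97366) - 1*496411 = (-48276 - 97366) - 1*496411 = -145642 - 496411 = -642053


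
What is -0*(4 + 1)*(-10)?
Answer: 0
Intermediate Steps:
-0*(4 + 1)*(-10) = -0*5*(-10) = -1*0*(-10) = 0*(-10) = 0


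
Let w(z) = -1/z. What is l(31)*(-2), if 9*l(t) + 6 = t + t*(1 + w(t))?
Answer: -110/9 ≈ -12.222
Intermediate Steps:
l(t) = -⅔ + t/9 + t*(1 - 1/t)/9 (l(t) = -⅔ + (t + t*(1 - 1/t))/9 = -⅔ + (t/9 + t*(1 - 1/t)/9) = -⅔ + t/9 + t*(1 - 1/t)/9)
l(31)*(-2) = (-7/9 + (2/9)*31)*(-2) = (-7/9 + 62/9)*(-2) = (55/9)*(-2) = -110/9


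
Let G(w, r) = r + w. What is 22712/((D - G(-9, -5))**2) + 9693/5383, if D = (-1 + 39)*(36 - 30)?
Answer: 172479887/78812503 ≈ 2.1885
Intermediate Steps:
D = 228 (D = 38*6 = 228)
22712/((D - G(-9, -5))**2) + 9693/5383 = 22712/((228 - (-5 - 9))**2) + 9693/5383 = 22712/((228 - 1*(-14))**2) + 9693*(1/5383) = 22712/((228 + 14)**2) + 9693/5383 = 22712/(242**2) + 9693/5383 = 22712/58564 + 9693/5383 = 22712*(1/58564) + 9693/5383 = 5678/14641 + 9693/5383 = 172479887/78812503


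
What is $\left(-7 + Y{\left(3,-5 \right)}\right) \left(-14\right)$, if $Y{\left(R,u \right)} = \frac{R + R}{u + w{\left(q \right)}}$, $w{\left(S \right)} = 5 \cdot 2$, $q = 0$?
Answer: $\frac{406}{5} \approx 81.2$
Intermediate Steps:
$w{\left(S \right)} = 10$
$Y{\left(R,u \right)} = \frac{2 R}{10 + u}$ ($Y{\left(R,u \right)} = \frac{R + R}{u + 10} = \frac{2 R}{10 + u}$)
$\left(-7 + Y{\left(3,-5 \right)}\right) \left(-14\right) = \left(-7 + 2 \cdot 3 \frac{1}{10 - 5}\right) \left(-14\right) = \left(-7 + 2 \cdot 3 \cdot \frac{1}{5}\right) \left(-14\right) = \left(-7 + \frac{6}{5}\right) \left(-14\right) = \left(- \frac{29}{5}\right) \left(-14\right) = \frac{406}{5}$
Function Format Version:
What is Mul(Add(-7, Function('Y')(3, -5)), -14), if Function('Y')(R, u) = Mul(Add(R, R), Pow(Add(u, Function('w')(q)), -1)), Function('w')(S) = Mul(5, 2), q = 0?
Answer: Rational(406, 5) ≈ 81.200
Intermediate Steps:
Function('w')(S) = 10
Function('Y')(R, u) = Mul(2, R, Pow(Add(10, u), -1)) (Function('Y')(R, u) = Mul(Add(R, R), Pow(Add(u, 10), -1)) = Mul(Mul(2, R), Pow(Add(10, u), -1)) = Mul(2, R, Pow(Add(10, u), -1)))
Mul(Add(-7, Function('Y')(3, -5)), -14) = Mul(Add(-7, Mul(2, 3, Pow(Add(10, -5), -1))), -14) = Mul(Add(-7, Mul(2, 3, Pow(5, -1))), -14) = Mul(Add(-7, Mul(2, 3, Rational(1, 5))), -14) = Mul(Add(-7, Rational(6, 5)), -14) = Mul(Rational(-29, 5), -14) = Rational(406, 5)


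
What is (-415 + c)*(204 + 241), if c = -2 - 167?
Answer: -259880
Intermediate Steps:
c = -169
(-415 + c)*(204 + 241) = (-415 - 169)*(204 + 241) = -584*445 = -259880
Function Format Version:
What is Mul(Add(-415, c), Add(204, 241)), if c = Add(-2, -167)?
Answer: -259880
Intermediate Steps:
c = -169
Mul(Add(-415, c), Add(204, 241)) = Mul(Add(-415, -169), Add(204, 241)) = Mul(-584, 445) = -259880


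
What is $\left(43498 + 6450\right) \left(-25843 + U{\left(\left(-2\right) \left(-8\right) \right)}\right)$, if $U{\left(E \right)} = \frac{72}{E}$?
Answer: $-1290581398$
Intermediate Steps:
$\left(43498 + 6450\right) \left(-25843 + U{\left(\left(-2\right) \left(-8\right) \right)}\right) = \left(43498 + 6450\right) \left(-25843 + \frac{72}{\left(-2\right) \left(-8\right)}\right) = 49948 \left(-25843 + \frac{72}{16}\right) = 49948 \left(-25843 + 72 \cdot \frac{1}{16}\right) = 49948 \left(-25843 + \frac{9}{2}\right) = 49948 \left(- \frac{51677}{2}\right) = -1290581398$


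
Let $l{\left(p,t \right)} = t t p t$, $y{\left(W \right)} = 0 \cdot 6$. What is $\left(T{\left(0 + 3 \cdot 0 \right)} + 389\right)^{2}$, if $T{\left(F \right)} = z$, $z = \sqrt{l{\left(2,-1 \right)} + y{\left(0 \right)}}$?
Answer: $\left(389 + i \sqrt{2}\right)^{2} \approx 1.5132 \cdot 10^{5} + 1100.0 i$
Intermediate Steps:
$y{\left(W \right)} = 0$
$l{\left(p,t \right)} = p t^{3}$ ($l{\left(p,t \right)} = t^{2} p t = p t^{3}$)
$z = i \sqrt{2}$ ($z = \sqrt{2 \left(-1\right)^{3} + 0} = \sqrt{2 \left(-1\right) + 0} = \sqrt{-2 + 0} = \sqrt{-2} = i \sqrt{2} \approx 1.4142 i$)
$T{\left(F \right)} = i \sqrt{2}$
$\left(T{\left(0 + 3 \cdot 0 \right)} + 389\right)^{2} = \left(i \sqrt{2} + 389\right)^{2} = \left(389 + i \sqrt{2}\right)^{2}$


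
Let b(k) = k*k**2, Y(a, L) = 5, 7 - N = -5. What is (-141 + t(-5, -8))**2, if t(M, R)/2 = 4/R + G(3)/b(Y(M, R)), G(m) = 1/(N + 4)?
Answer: 20163716001/1000000 ≈ 20164.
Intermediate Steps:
N = 12 (N = 7 - 1*(-5) = 7 + 5 = 12)
G(m) = 1/16 (G(m) = 1/(12 + 4) = 1/16)
b(k) = k**3
t(M, R) = 1/1000 + 8/R (t(M, R) = 2*(4/R + 1/(16*(5**3))) = 2*(4/R + (1/16)/125) = 2*(4/R + (1/16)*(1/125)) = 2*(4/R + 1/2000) = 2*(1/2000 + 4/R) = 1/1000 + 8/R)
(-141 + t(-5, -8))**2 = (-141 + (1/1000)*(8000 - 8)/(-8))**2 = (-141 + (1/1000)*(-1/8)*7992)**2 = (-141 - 999/1000)**2 = (-141999/1000)**2 = 20163716001/1000000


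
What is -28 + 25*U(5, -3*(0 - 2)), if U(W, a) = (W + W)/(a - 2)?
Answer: 69/2 ≈ 34.500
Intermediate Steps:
U(W, a) = 2*W/(-2 + a) (U(W, a) = (2*W)/(-2 + a) = 2*W/(-2 + a))
-28 + 25*U(5, -3*(0 - 2)) = -28 + 25*(2*5/(-2 - 3*(0 - 2))) = -28 + 25*(2*5/(-2 - 3*(-2))) = -28 + 25*(2*5/(-2 + 6)) = -28 + 25*(2*5/4) = -28 + 25*(2*5*(1/4)) = -28 + 25*(5/2) = -28 + 125/2 = 69/2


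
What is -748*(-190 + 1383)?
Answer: -892364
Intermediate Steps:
-748*(-190 + 1383) = -748*1193 = -892364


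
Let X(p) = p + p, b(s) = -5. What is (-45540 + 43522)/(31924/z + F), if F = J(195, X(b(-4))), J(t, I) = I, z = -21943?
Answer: 22140487/125677 ≈ 176.17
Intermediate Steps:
X(p) = 2*p
F = -10 (F = 2*(-5) = -10)
(-45540 + 43522)/(31924/z + F) = (-45540 + 43522)/(31924/(-21943) - 10) = -2018/(31924*(-1/21943) - 10) = -2018/(-31924/21943 - 10) = -2018/(-251354/21943) = -2018*(-21943/251354) = 22140487/125677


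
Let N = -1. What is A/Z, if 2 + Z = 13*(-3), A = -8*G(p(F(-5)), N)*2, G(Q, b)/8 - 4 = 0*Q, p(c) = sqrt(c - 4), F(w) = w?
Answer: 512/41 ≈ 12.488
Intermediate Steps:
p(c) = sqrt(-4 + c)
G(Q, b) = 32 (G(Q, b) = 32 + 8*(0*Q) = 32 + 8*0 = 32 + 0 = 32)
A = -512 (A = -8*32*2 = -256*2 = -512)
Z = -41 (Z = -2 + 13*(-3) = -2 - 39 = -41)
A/Z = -512/(-41) = -512*(-1/41) = 512/41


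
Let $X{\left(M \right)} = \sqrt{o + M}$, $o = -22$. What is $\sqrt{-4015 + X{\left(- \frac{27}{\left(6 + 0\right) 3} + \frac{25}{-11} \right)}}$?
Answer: $\frac{\sqrt{-1943260 + 198 i \sqrt{154}}}{22} \approx 0.04006 + 63.364 i$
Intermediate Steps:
$X{\left(M \right)} = \sqrt{-22 + M}$
$\sqrt{-4015 + X{\left(- \frac{27}{\left(6 + 0\right) 3} + \frac{25}{-11} \right)}} = \sqrt{-4015 + \sqrt{-22 - \left(\frac{25}{11} + 27 \frac{1}{3 \left(6 + 0\right)}\right)}} = \sqrt{-4015 + \sqrt{-22 - \left(\frac{25}{11} + \frac{27}{6 \cdot 3}\right)}} = \sqrt{-4015 + \sqrt{-22 - \left(\frac{25}{11} + \frac{27}{18}\right)}} = \sqrt{-4015 + \sqrt{-22 - \frac{83}{22}}} = \sqrt{-4015 + \sqrt{- \frac{567}{22}}} = \sqrt{-4015 + \frac{9 i \sqrt{154}}{22}}$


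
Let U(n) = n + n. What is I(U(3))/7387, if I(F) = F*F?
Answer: 36/7387 ≈ 0.0048734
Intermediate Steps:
U(n) = 2*n
I(F) = F**2
I(U(3))/7387 = (2*3)**2/7387 = 6**2*(1/7387) = 36*(1/7387) = 36/7387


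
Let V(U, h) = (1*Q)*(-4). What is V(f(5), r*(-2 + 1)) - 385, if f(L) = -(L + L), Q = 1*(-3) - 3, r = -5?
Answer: -361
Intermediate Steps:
Q = -6 (Q = -3 - 3 = -6)
f(L) = -2*L
V(U, h) = 24 (V(U, h) = (1*(-6))*(-4) = -6*(-4) = 24)
V(f(5), r*(-2 + 1)) - 385 = 24 - 385 = -361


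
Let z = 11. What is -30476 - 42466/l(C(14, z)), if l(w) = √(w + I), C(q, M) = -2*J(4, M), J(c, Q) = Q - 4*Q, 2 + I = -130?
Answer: -30476 + 21233*I*√66/33 ≈ -30476.0 + 5227.2*I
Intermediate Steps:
I = -132 (I = -2 - 130 = -132)
J(c, Q) = -3*Q (J(c, Q) = Q - 4*Q = -3*Q)
C(q, M) = 6*M (C(q, M) = -(-6)*M = 6*M)
l(w) = √(-132 + w) (l(w) = √(w - 132) = √(-132 + w))
-30476 - 42466/l(C(14, z)) = -30476 - 42466/√(-132 + 6*11) = -30476 - 42466/√(-132 + 66) = -30476 - 42466*(-I*√66/66) = -30476 - (-21233)*I*√66/33 = -30476 + 21233*I*√66/33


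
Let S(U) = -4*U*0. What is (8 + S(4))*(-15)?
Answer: -120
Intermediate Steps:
S(U) = 0
(8 + S(4))*(-15) = (8 + 0)*(-15) = 8*(-15) = -120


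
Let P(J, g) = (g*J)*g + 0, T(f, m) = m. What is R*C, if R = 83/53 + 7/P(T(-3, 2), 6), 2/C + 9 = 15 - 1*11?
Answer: -6347/9540 ≈ -0.66530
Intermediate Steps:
C = -2/5 (C = 2/(-9 + (15 - 1*11)) = 2/(-9 + (15 - 11)) = 2/(-9 + 4) = 2/(-5) = 2*(-1/5) = -2/5 ≈ -0.40000)
P(J, g) = J*g**2 (P(J, g) = (J*g)*g + 0 = J*g**2 + 0 = J*g**2)
R = 6347/3816 (R = 83/53 + 7/((2*6**2)) = 83*(1/53) + 7/((2*36)) = 83/53 + 7/72 = 6347/3816 ≈ 1.6633)
R*C = (6347/3816)*(-2/5) = -6347/9540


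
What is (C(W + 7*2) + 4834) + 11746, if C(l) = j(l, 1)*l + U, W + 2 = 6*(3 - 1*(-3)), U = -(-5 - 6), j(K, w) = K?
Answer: 18895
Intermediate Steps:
U = 11 (U = -1*(-11) = 11)
W = 34 (W = -2 + 6*(3 - 1*(-3)) = -2 + 6*(3 + 3) = -2 + 6*6 = -2 + 36 = 34)
C(l) = 11 + l**2 (C(l) = l*l + 11 = l**2 + 11 = 11 + l**2)
(C(W + 7*2) + 4834) + 11746 = ((11 + (34 + 7*2)**2) + 4834) + 11746 = ((11 + (34 + 14)**2) + 4834) + 11746 = ((11 + 48**2) + 4834) + 11746 = ((11 + 2304) + 4834) + 11746 = (2315 + 4834) + 11746 = 7149 + 11746 = 18895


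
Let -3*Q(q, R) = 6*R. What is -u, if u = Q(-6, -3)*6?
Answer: -36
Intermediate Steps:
Q(q, R) = -2*R
u = 36 (u = -2*(-3)*6 = 6*6 = 36)
-u = -1*36 = -36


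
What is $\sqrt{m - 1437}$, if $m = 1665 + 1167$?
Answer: $3 \sqrt{155} \approx 37.35$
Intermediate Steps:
$m = 2832$
$\sqrt{m - 1437} = \sqrt{2832 - 1437} = \sqrt{1395} = 3 \sqrt{155}$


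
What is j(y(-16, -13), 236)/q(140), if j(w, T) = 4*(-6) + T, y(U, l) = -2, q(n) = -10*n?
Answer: -53/350 ≈ -0.15143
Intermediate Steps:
j(w, T) = -24 + T
j(y(-16, -13), 236)/q(140) = (-24 + 236)/((-10*140)) = 212/(-1400) = 212*(-1/1400) = -53/350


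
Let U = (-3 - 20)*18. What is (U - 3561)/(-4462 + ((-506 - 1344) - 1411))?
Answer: 3975/7723 ≈ 0.51470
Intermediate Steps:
U = -414 (U = -23*18 = -414)
(U - 3561)/(-4462 + ((-506 - 1344) - 1411)) = (-414 - 3561)/(-4462 + ((-506 - 1344) - 1411)) = -3975/(-4462 + (-1850 - 1411)) = -3975/(-4462 - 3261) = -3975/(-7723) = -3975*(-1/7723) = 3975/7723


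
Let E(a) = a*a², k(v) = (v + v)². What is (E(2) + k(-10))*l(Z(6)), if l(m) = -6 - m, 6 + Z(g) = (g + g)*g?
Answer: -29376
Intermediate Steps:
Z(g) = -6 + 2*g² (Z(g) = -6 + (g + g)*g = -6 + (2*g)*g = -6 + 2*g²)
k(v) = 4*v² (k(v) = (2*v)² = 4*v²)
E(a) = a³
(E(2) + k(-10))*l(Z(6)) = (2³ + 4*(-10)²)*(-6 - (-6 + 2*6²)) = (8 + 4*100)*(-6 - (-6 + 2*36)) = (8 + 400)*(-6 - (-6 + 72)) = 408*(-6 - 1*66) = 408*(-6 - 66) = 408*(-72) = -29376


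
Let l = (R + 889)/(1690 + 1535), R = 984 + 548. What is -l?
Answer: -807/1075 ≈ -0.75070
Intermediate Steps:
R = 1532
l = 807/1075 (l = (1532 + 889)/(1690 + 1535) = 2421/3225 = 2421*(1/3225) = 807/1075 ≈ 0.75070)
-l = -1*807/1075 = -807/1075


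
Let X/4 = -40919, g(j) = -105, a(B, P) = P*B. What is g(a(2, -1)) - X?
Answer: 163571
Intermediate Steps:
a(B, P) = B*P
X = -163676 (X = 4*(-40919) = -163676)
g(a(2, -1)) - X = -105 - 1*(-163676) = -105 + 163676 = 163571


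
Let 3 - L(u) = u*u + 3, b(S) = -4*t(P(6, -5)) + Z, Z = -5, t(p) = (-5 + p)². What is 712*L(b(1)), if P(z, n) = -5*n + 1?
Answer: -2228105032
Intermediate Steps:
P(z, n) = 1 - 5*n
b(S) = -1769 (b(S) = -4*(-5 + (1 - 5*(-5)))² - 5 = -4*(-5 + (1 + 25))² - 5 = -4*(-5 + 26)² - 5 = -4*21² - 5 = -4*441 - 5 = -1764 - 5 = -1769)
L(u) = -u² (L(u) = 3 - (u*u + 3) = 3 - (u² + 3) = 3 - (3 + u²) = 3 + (-3 - u²) = -u²)
712*L(b(1)) = 712*(-1*(-1769)²) = 712*(-1*3129361) = 712*(-3129361) = -2228105032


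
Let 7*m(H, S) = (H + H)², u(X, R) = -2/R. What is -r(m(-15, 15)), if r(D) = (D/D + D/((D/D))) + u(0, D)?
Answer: -408101/3150 ≈ -129.56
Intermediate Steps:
m(H, S) = 4*H²/7 (m(H, S) = (H + H)²/7 = (2*H)²/7 = (4*H²)/7 = 4*H²/7)
r(D) = 1 + D - 2/D (r(D) = (D/D + D/((D/D))) - 2/D = (1 + D/1) - 2/D = (1 + D*1) - 2/D = (1 + D) - 2/D = 1 + D - 2/D)
-r(m(-15, 15)) = -(1 + (4/7)*(-15)² - 2/((4/7)*(-15)²)) = -(1 + (4/7)*225 - 2/((4/7)*225)) = -(1 + 900/7 - 2/900/7) = -(1 + 900/7 - 2*7/900) = -(1 + 900/7 - 7/450) = -1*408101/3150 = -408101/3150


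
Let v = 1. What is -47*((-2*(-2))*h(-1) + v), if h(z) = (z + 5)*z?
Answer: 705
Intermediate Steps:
h(z) = z*(5 + z) (h(z) = (5 + z)*z = z*(5 + z))
-47*((-2*(-2))*h(-1) + v) = -47*((-2*(-2))*(-(5 - 1)) + 1) = -47*(4*(-1*4) + 1) = -47*(4*(-4) + 1) = -47*(-16 + 1) = -47*(-15) = 705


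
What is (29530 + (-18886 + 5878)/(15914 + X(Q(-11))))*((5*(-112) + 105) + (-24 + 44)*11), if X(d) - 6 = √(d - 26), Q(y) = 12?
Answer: 470*(-14765*√14 + 235052296*I)/(√14 - 15920*I) ≈ -6.9394e+6 - 0.045129*I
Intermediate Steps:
X(d) = 6 + √(-26 + d) (X(d) = 6 + √(d - 26) = 6 + √(-26 + d))
(29530 + (-18886 + 5878)/(15914 + X(Q(-11))))*((5*(-112) + 105) + (-24 + 44)*11) = (29530 + (-18886 + 5878)/(15914 + (6 + √(-26 + 12))))*((5*(-112) + 105) + (-24 + 44)*11) = (29530 - 13008/(15914 + (6 + √(-14))))*((-560 + 105) + 20*11) = (29530 - 13008/(15914 + (6 + I*√14)))*(-455 + 220) = (29530 - 13008/(15920 + I*√14))*(-235) = -6939550 + 3056880/(15920 + I*√14)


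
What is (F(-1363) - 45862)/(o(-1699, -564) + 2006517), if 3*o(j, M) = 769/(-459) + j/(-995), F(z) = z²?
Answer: 2482520959305/2749159054141 ≈ 0.90301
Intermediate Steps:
o(j, M) = -769/1377 - j/2985 (o(j, M) = (769/(-459) + j/(-995))/3 = (769*(-1/459) + j*(-1/995))/3 = (-769/459 - j/995)/3 = -769/1377 - j/2985)
(F(-1363) - 45862)/(o(-1699, -564) + 2006517) = ((-1363)² - 45862)/((-769/1377 - 1/2985*(-1699)) + 2006517) = (1857769 - 45862)/((-769/1377 + 1699/2985) + 2006517) = 1811907/(14686/1370115 + 2006517) = 1811907/(2749159054141/1370115) = 1811907*(1370115/2749159054141) = 2482520959305/2749159054141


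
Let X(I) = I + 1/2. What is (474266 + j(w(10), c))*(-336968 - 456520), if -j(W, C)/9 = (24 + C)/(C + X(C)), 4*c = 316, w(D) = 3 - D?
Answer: -119293357272384/317 ≈ -3.7632e+11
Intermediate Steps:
c = 79 (c = (¼)*316 = 79)
X(I) = ½ + I (X(I) = I + ½ = ½ + I)
j(W, C) = -9*(24 + C)/(½ + 2*C) (j(W, C) = -9*(24 + C)/(C + (½ + C)) = -9*(24 + C)/(½ + 2*C))
(474266 + j(w(10), c))*(-336968 - 456520) = (474266 + 18*(-24 - 1*79)/(1 + 4*79))*(-336968 - 456520) = (474266 + 18*(-24 - 79)/(1 + 316))*(-793488) = (474266 + 18*(-103)/317)*(-793488) = (474266 + 18*(1/317)*(-103))*(-793488) = (474266 - 1854/317)*(-793488) = (150340468/317)*(-793488) = -119293357272384/317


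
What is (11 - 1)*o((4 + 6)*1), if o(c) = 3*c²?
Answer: 3000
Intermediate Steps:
(11 - 1)*o((4 + 6)*1) = (11 - 1)*(3*((4 + 6)*1)²) = 10*(3*(10*1)²) = 10*(3*10²) = 10*(3*100) = 10*300 = 3000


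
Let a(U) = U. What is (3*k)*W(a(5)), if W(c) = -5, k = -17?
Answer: 255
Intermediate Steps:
(3*k)*W(a(5)) = (3*(-17))*(-5) = -51*(-5) = 255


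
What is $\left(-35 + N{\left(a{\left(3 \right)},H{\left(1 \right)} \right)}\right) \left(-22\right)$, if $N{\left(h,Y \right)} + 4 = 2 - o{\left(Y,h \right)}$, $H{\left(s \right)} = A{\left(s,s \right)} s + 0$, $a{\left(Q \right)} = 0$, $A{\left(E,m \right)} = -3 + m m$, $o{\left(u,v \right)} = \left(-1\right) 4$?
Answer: $726$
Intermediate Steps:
$o{\left(u,v \right)} = -4$
$A{\left(E,m \right)} = -3 + m^{2}$
$H{\left(s \right)} = s \left(-3 + s^{2}\right)$ ($H{\left(s \right)} = \left(-3 + s^{2}\right) s + 0 = s \left(-3 + s^{2}\right) + 0 = s \left(-3 + s^{2}\right)$)
$N{\left(h,Y \right)} = 2$ ($N{\left(h,Y \right)} = -4 + \left(2 - -4\right) = -4 + \left(2 + 4\right) = -4 + 6 = 2$)
$\left(-35 + N{\left(a{\left(3 \right)},H{\left(1 \right)} \right)}\right) \left(-22\right) = \left(-35 + 2\right) \left(-22\right) = \left(-33\right) \left(-22\right) = 726$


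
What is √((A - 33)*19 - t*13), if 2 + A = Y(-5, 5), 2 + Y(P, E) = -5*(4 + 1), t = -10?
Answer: 2*I*√262 ≈ 32.373*I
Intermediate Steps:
Y(P, E) = -27 (Y(P, E) = -2 - 5*(4 + 1) = -2 - 5*5 = -2 - 25 = -27)
A = -29 (A = -2 - 27 = -29)
√((A - 33)*19 - t*13) = √((-29 - 33)*19 - 1*(-10)*13) = √(-62*19 + 10*13) = √(-1178 + 130) = √(-1048) = 2*I*√262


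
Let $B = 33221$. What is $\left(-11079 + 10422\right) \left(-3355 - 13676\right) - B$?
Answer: $11156146$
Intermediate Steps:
$\left(-11079 + 10422\right) \left(-3355 - 13676\right) - B = \left(-11079 + 10422\right) \left(-3355 - 13676\right) - 33221 = \left(-657\right) \left(-17031\right) - 33221 = 11189367 - 33221 = 11156146$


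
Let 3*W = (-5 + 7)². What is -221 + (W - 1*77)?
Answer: -890/3 ≈ -296.67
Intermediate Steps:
W = 4/3 (W = (-5 + 7)²/3 = (⅓)*2² = (⅓)*4 = 4/3 ≈ 1.3333)
-221 + (W - 1*77) = -221 + (4/3 - 1*77) = -221 + (4/3 - 77) = -221 - 227/3 = -890/3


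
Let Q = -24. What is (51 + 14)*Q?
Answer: -1560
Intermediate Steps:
(51 + 14)*Q = (51 + 14)*(-24) = 65*(-24) = -1560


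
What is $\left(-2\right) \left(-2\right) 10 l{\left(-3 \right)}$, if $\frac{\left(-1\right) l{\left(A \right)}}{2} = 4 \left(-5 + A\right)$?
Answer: $2560$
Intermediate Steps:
$l{\left(A \right)} = 40 - 8 A$ ($l{\left(A \right)} = - 2 \cdot 4 \left(-5 + A\right) = - 2 \left(-20 + 4 A\right) = 40 - 8 A$)
$\left(-2\right) \left(-2\right) 10 l{\left(-3 \right)} = \left(-2\right) \left(-2\right) 10 \left(40 - -24\right) = 4 \cdot 10 \left(40 + 24\right) = 40 \cdot 64 = 2560$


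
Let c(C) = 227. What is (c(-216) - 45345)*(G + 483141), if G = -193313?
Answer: -13076459704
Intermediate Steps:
(c(-216) - 45345)*(G + 483141) = (227 - 45345)*(-193313 + 483141) = -45118*289828 = -13076459704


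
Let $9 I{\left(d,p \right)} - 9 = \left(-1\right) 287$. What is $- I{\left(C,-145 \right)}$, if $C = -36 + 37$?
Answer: $\frac{278}{9} \approx 30.889$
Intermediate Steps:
$C = 1$
$I{\left(d,p \right)} = - \frac{278}{9}$ ($I{\left(d,p \right)} = 1 + \frac{\left(-1\right) 287}{9} = 1 + \frac{1}{9} \left(-287\right) = 1 - \frac{287}{9} = - \frac{278}{9}$)
$- I{\left(C,-145 \right)} = \left(-1\right) \left(- \frac{278}{9}\right) = \frac{278}{9}$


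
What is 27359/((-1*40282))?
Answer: -27359/40282 ≈ -0.67919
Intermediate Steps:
27359/((-1*40282)) = 27359/(-40282) = 27359*(-1/40282) = -27359/40282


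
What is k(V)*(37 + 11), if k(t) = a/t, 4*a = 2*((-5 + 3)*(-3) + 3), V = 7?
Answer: 216/7 ≈ 30.857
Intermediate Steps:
a = 9/2 (a = (2*((-5 + 3)*(-3) + 3))/4 = (2*(-2*(-3) + 3))/4 = (2*(6 + 3))/4 = (2*9)/4 = (1/4)*18 = 9/2 ≈ 4.5000)
k(t) = 9/(2*t)
k(V)*(37 + 11) = ((9/2)/7)*(37 + 11) = ((9/2)*(1/7))*48 = (9/14)*48 = 216/7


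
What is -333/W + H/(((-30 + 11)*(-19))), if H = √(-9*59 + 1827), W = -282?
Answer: 43455/33934 ≈ 1.2806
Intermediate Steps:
H = 36 (H = √(-531 + 1827) = √1296 = 36)
-333/W + H/(((-30 + 11)*(-19))) = -333/(-282) + 36/(((-30 + 11)*(-19))) = -333*(-1/282) + 36/((-19*(-19))) = 111/94 + 36/361 = 43455/33934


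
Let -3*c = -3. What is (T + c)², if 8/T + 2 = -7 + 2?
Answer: 1/49 ≈ 0.020408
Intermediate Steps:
c = 1 (c = -⅓*(-3) = 1)
T = -8/7 (T = 8/(-2 + (-7 + 2)) = 8/(-2 - 5) = 8/(-7) = 8*(-⅐) = -8/7 ≈ -1.1429)
(T + c)² = (-8/7 + 1)² = (-⅐)² = 1/49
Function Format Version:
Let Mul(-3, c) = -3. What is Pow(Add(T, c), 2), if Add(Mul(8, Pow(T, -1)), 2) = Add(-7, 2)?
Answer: Rational(1, 49) ≈ 0.020408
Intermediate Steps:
c = 1 (c = Mul(Rational(-1, 3), -3) = 1)
T = Rational(-8, 7) (T = Mul(8, Pow(Add(-2, Add(-7, 2)), -1)) = Mul(8, Pow(Add(-2, -5), -1)) = Mul(8, Pow(-7, -1)) = Mul(8, Rational(-1, 7)) = Rational(-8, 7) ≈ -1.1429)
Pow(Add(T, c), 2) = Pow(Add(Rational(-8, 7), 1), 2) = Pow(Rational(-1, 7), 2) = Rational(1, 49)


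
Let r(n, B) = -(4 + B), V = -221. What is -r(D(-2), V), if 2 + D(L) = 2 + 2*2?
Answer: -217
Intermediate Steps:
D(L) = 4 (D(L) = -2 + (2 + 2*2) = -2 + (2 + 4) = -2 + 6 = 4)
r(n, B) = -4 - B
-r(D(-2), V) = -(-4 - 1*(-221)) = -(-4 + 221) = -1*217 = -217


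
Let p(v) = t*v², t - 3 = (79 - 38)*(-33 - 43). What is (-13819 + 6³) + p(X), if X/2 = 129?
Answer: -207227335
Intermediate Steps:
X = 258 (X = 2*129 = 258)
t = -3113 (t = 3 + (79 - 38)*(-33 - 43) = 3 + 41*(-76) = 3 - 3116 = -3113)
p(v) = -3113*v²
(-13819 + 6³) + p(X) = (-13819 + 6³) - 3113*258² = (-13819 + 216) - 3113*66564 = -13603 - 207213732 = -207227335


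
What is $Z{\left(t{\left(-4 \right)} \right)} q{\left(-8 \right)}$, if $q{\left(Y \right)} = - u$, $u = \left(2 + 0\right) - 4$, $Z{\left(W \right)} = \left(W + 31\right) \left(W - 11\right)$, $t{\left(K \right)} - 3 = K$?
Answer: $-720$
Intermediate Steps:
$t{\left(K \right)} = 3 + K$
$Z{\left(W \right)} = \left(-11 + W\right) \left(31 + W\right)$ ($Z{\left(W \right)} = \left(31 + W\right) \left(-11 + W\right) = \left(-11 + W\right) \left(31 + W\right)$)
$u = -2$ ($u = 2 - 4 = -2$)
$q{\left(Y \right)} = 2$ ($q{\left(Y \right)} = \left(-1\right) \left(-2\right) = 2$)
$Z{\left(t{\left(-4 \right)} \right)} q{\left(-8 \right)} = \left(-341 + \left(3 - 4\right)^{2} + 20 \left(3 - 4\right)\right) 2 = \left(-341 + \left(-1\right)^{2} + 20 \left(-1\right)\right) 2 = \left(-341 + 1 - 20\right) 2 = \left(-360\right) 2 = -720$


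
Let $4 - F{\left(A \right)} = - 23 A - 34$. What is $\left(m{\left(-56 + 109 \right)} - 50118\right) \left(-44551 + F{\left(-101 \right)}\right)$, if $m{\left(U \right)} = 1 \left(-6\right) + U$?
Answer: $2345125356$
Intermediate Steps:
$F{\left(A \right)} = 38 + 23 A$ ($F{\left(A \right)} = 4 - \left(- 23 A - 34\right) = 4 - \left(-34 - 23 A\right) = 4 + \left(34 + 23 A\right) = 38 + 23 A$)
$m{\left(U \right)} = -6 + U$
$\left(m{\left(-56 + 109 \right)} - 50118\right) \left(-44551 + F{\left(-101 \right)}\right) = \left(\left(-6 + \left(-56 + 109\right)\right) - 50118\right) \left(-44551 + \left(38 + 23 \left(-101\right)\right)\right) = \left(\left(-6 + 53\right) - 50118\right) \left(-44551 + \left(38 - 2323\right)\right) = \left(47 - 50118\right) \left(-44551 - 2285\right) = \left(-50071\right) \left(-46836\right) = 2345125356$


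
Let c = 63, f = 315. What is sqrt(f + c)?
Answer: 3*sqrt(42) ≈ 19.442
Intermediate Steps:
sqrt(f + c) = sqrt(315 + 63) = sqrt(378) = 3*sqrt(42)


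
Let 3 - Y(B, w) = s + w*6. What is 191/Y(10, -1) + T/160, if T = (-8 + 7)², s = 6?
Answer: 30563/480 ≈ 63.673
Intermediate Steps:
Y(B, w) = -3 - 6*w (Y(B, w) = 3 - (6 + w*6) = 3 - (6 + 6*w) = 3 + (-6 - 6*w) = -3 - 6*w)
T = 1 (T = (-1)² = 1)
191/Y(10, -1) + T/160 = 191/(-3 - 6*(-1)) + 1/160 = 191/(-3 + 6) + 1*(1/160) = 191/3 + 1/160 = 30563/480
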